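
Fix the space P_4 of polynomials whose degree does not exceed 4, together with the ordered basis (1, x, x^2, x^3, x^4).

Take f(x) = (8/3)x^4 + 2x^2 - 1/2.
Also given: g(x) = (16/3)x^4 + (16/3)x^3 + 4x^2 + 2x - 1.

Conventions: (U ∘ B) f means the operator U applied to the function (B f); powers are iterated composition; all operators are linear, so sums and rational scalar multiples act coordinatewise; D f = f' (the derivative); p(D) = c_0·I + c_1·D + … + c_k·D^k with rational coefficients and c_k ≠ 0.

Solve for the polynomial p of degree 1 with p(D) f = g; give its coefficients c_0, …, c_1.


D^0 f = (8/3)x^4 + 2x^2 - 1/2
D^1 f = (32/3)x^3 + 4x
matching coefficients of g against c_0 f + c_1 Df + … from the top degree down determines the c_i
solution: c_0 = 2, c_1 = 1/2

c_0 = 2, c_1 = 1/2


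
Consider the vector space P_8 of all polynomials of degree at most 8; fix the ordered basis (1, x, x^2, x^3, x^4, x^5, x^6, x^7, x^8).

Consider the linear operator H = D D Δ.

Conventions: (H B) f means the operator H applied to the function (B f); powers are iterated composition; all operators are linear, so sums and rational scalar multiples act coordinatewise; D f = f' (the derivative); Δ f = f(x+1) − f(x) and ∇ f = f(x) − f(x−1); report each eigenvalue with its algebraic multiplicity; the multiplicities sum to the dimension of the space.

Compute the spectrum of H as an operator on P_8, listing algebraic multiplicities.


λ = 0 (multiplicity 9)

image of 1: 0
image of x: 0
image of x^2: 0
image of x^3: 6
image of x^4: 24x + 12
image of x^5: 60x^2 + 60x + 20
image of x^6: 120x^3 + 180x^2 + 120x + 30
image of x^7: 210x^4 + 420x^3 + 420x^2 + 210x + 42
image of x^8: 336x^5 + 840x^4 + 1120x^3 + 840x^2 + 336x + 56
the matrix is upper triangular; its diagonal is (0, 0, 0, 0, 0, 0, 0, 0, 0)
for a triangular matrix the eigenvalues are the diagonal entries, with algebraic multiplicity their repetition count


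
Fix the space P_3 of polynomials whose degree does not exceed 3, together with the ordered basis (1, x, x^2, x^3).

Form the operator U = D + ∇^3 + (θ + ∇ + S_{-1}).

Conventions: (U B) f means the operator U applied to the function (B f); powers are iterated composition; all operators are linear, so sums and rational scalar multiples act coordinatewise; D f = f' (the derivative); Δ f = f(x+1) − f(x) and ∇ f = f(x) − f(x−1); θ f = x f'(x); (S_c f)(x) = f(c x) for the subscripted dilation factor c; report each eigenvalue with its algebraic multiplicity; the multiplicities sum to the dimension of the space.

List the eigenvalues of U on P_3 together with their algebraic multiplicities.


image of 1: 1
image of x: 2
image of x^2: 3x^2 + 4x - 1
image of x^3: 2x^3 + 6x^2 - 3x + 7
the matrix is upper triangular; its diagonal is (1, 0, 3, 2)
for a triangular matrix the eigenvalues are the diagonal entries, with algebraic multiplicity their repetition count

λ = 0 (multiplicity 1), λ = 1 (multiplicity 1), λ = 2 (multiplicity 1), λ = 3 (multiplicity 1)


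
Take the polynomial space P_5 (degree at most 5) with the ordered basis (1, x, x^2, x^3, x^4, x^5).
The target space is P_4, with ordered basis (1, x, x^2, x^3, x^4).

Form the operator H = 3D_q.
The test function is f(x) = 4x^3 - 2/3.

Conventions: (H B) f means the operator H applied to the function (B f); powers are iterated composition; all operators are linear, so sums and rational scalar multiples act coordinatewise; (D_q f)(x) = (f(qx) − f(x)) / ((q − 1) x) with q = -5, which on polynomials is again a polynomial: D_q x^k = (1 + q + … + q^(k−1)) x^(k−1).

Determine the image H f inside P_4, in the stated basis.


D_q f = 84x^2
(3D_q) f = 252x^2

g(x) = 252x^2


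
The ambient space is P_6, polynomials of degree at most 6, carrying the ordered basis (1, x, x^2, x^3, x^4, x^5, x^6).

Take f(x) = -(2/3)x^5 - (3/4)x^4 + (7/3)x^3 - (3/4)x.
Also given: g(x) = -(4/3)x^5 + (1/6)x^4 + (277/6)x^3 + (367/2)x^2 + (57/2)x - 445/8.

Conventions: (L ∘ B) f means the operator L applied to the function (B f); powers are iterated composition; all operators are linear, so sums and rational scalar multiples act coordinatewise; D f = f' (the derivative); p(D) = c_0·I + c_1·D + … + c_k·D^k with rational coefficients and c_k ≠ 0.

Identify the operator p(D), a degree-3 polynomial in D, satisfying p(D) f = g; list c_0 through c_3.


D^0 f = -(2/3)x^5 - (3/4)x^4 + (7/3)x^3 - (3/4)x
D^1 f = -(10/3)x^4 - 3x^3 + 7x^2 - 3/4
D^2 f = -(40/3)x^3 - 9x^2 + 14x
D^3 f = -40x^2 - 18x + 14
matching coefficients of g against c_0 f + c_1 Df + … from the top degree down determines the c_i
solution: c_0 = 2, c_1 = -1/2, c_2 = -3, c_3 = -4

c_0 = 2, c_1 = -1/2, c_2 = -3, c_3 = -4


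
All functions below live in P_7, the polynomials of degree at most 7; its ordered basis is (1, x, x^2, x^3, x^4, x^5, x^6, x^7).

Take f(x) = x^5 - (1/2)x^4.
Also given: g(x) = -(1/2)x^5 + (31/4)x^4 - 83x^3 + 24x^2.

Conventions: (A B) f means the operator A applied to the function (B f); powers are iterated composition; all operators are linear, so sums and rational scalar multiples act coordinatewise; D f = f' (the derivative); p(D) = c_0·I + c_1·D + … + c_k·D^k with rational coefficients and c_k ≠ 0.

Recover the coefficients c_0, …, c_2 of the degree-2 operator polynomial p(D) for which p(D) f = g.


D^0 f = x^5 - (1/2)x^4
D^1 f = 5x^4 - 2x^3
D^2 f = 20x^3 - 6x^2
matching coefficients of g against c_0 f + c_1 Df + … from the top degree down determines the c_i
solution: c_0 = -1/2, c_1 = 3/2, c_2 = -4

c_0 = -1/2, c_1 = 3/2, c_2 = -4


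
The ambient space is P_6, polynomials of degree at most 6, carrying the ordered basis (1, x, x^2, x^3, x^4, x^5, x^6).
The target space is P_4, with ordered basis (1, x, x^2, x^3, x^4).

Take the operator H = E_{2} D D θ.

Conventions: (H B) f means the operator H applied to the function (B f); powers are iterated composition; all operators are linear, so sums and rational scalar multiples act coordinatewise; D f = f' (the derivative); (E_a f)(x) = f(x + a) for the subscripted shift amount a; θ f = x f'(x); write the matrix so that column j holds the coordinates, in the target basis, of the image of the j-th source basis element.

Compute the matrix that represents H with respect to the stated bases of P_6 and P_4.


the matrix is [[0, 0, 4, 36, 192, 800, 2880]; [0, 0, 0, 18, 192, 1200, 5760]; [0, 0, 0, 0, 48, 600, 4320]; [0, 0, 0, 0, 0, 100, 1440]; [0, 0, 0, 0, 0, 0, 180]] (rows listed top to bottom)

image of 1: 0
image of x: 0
image of x^2: 4
image of x^3: 18x + 36
image of x^4: 48x^2 + 192x + 192
image of x^5: 100x^3 + 600x^2 + 1200x + 800
image of x^6: 180x^4 + 1440x^3 + 4320x^2 + 5760x + 2880
each image's coordinates form column j of the matrix


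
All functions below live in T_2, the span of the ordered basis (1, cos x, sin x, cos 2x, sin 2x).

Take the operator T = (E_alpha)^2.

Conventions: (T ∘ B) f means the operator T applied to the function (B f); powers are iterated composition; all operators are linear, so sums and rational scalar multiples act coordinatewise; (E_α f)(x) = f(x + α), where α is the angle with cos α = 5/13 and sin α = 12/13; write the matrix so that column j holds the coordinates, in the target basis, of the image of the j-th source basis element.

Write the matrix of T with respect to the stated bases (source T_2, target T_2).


the matrix is [[1, 0, 0, 0, 0]; [0, -119/169, 120/169, 0, 0]; [0, -120/169, -119/169, 0, 0]; [0, 0, 0, -239/28561, -28560/28561]; [0, 0, 0, 28560/28561, -239/28561]] (rows listed top to bottom)

image of 1: 1
image of cos x: -(119/169)cos x - (120/169)sin x
image of sin x: (120/169)cos x - (119/169)sin x
image of cos 2x: -(239/28561)cos 2x + (28560/28561)sin 2x
image of sin 2x: -(28560/28561)cos 2x - (239/28561)sin 2x
each image's coordinates form column j of the matrix


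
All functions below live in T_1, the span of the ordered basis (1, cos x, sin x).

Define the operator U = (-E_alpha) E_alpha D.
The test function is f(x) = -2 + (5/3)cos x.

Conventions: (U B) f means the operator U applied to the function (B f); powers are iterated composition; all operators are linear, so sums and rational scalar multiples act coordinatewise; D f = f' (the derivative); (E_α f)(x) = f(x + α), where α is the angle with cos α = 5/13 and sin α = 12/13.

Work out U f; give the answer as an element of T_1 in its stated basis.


D f = -(5/3)sin x
E_alpha D f = -(20/13)cos x - (25/39)sin x
E_alpha (E_alpha D) f = -(200/169)cos x + (595/507)sin x
(-E_alpha) (E_alpha D) f = (200/169)cos x - (595/507)sin x

g(x) = (200/169)cos x - (595/507)sin x


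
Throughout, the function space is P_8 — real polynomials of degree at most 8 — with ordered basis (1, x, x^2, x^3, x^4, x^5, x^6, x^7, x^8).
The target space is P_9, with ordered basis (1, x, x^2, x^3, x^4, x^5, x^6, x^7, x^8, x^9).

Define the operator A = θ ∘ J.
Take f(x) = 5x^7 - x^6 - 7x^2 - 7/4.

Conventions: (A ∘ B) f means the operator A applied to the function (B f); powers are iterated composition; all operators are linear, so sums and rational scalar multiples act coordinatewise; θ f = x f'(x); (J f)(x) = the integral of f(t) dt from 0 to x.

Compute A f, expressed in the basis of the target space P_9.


J f = (5/8)x^8 - (1/7)x^7 - (7/3)x^3 - (7/4)x
θ J f = 5x^8 - x^7 - 7x^3 - (7/4)x

the image equals g(x) = 5x^8 - x^7 - 7x^3 - (7/4)x


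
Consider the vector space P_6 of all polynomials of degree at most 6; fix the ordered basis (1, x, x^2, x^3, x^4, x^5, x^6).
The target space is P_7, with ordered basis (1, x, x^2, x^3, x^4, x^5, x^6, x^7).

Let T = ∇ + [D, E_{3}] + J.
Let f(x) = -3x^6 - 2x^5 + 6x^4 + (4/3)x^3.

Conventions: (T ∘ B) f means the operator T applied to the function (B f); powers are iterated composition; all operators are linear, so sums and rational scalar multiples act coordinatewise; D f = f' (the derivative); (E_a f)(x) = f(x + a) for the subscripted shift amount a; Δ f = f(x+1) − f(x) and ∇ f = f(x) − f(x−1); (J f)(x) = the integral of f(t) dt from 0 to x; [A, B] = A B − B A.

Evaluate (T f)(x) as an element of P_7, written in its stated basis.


the result is g(x) = -(3/7)x^7 - (1/3)x^6 - (84/5)x^5 + (106/3)x^4 - 16x^3 - 7x^2 + 12x - 11/3

∇ f = -18x^5 + 35x^4 - 16x^3 - 7x^2 + 12x - 11/3
E_{3} f = -3x^6 - 56x^5 - 429x^4 - (5180/3)x^3 - 3849x^2 - 4500x - 2151
D E_{3} f = -18x^5 - 280x^4 - 1716x^3 - 5180x^2 - 7698x - 4500
D f = -18x^5 - 10x^4 + 24x^3 + 4x^2
E_{3} D f = -18x^5 - 280x^4 - 1716x^3 - 5180x^2 - 7698x - 4500
[D, E_{3}] f = 0
J f = -(3/7)x^7 - (1/3)x^6 + (6/5)x^5 + (1/3)x^4
(∇ + [D, E_{3}] + J) f = -(3/7)x^7 - (1/3)x^6 - (84/5)x^5 + (106/3)x^4 - 16x^3 - 7x^2 + 12x - 11/3


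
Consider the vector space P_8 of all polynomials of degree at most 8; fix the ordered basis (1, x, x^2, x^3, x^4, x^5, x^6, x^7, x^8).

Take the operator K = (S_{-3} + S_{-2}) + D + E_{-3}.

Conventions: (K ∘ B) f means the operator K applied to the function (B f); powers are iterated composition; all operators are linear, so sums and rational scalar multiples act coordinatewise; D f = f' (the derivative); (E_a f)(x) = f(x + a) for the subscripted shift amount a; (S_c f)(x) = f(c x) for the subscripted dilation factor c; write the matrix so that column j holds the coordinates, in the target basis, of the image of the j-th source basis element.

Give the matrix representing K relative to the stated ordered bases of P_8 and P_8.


image of 1: 3
image of x: -4x - 2
image of x^2: 14x^2 - 4x + 9
image of x^3: -34x^3 - 6x^2 + 27x - 27
image of x^4: 98x^4 - 8x^3 + 54x^2 - 108x + 81
image of x^5: -274x^5 - 10x^4 + 90x^3 - 270x^2 + 405x - 243
image of x^6: 794x^6 - 12x^5 + 135x^4 - 540x^3 + 1215x^2 - 1458x + 729
image of x^7: -2314x^7 - 14x^6 + 189x^5 - 945x^4 + 2835x^3 - 5103x^2 + 5103x - 2187
image of x^8: 6818x^8 - 16x^7 + 252x^6 - 1512x^5 + 5670x^4 - 13608x^3 + 20412x^2 - 17496x + 6561
each image's coordinates form column j of the matrix

the matrix is [[3, -2, 9, -27, 81, -243, 729, -2187, 6561]; [0, -4, -4, 27, -108, 405, -1458, 5103, -17496]; [0, 0, 14, -6, 54, -270, 1215, -5103, 20412]; [0, 0, 0, -34, -8, 90, -540, 2835, -13608]; [0, 0, 0, 0, 98, -10, 135, -945, 5670]; [0, 0, 0, 0, 0, -274, -12, 189, -1512]; [0, 0, 0, 0, 0, 0, 794, -14, 252]; [0, 0, 0, 0, 0, 0, 0, -2314, -16]; [0, 0, 0, 0, 0, 0, 0, 0, 6818]] (rows listed top to bottom)


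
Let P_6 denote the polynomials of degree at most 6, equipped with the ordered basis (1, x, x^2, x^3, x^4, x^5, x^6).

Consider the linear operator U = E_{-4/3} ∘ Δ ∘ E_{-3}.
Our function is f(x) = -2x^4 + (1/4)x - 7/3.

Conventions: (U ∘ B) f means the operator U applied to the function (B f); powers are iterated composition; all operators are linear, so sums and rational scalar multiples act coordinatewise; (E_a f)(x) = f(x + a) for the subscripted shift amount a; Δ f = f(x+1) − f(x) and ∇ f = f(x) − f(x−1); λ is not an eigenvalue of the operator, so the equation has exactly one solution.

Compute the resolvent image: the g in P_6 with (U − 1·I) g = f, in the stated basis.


write g with unknown coordinates in the stated basis and equate coefficients in (U − 1·I) g = f
solving from the highest basis element down gives g = 2x^4 + 8x^3 - 68x^2 + (413/12)x + 49081/108
check: U g = 8x^3 - 68x^2 + (104/3)x + 48829/108
so U g − 1·g = -2x^4 + (1/4)x - 7/3 = f ✓

the result is g(x) = 2x^4 + 8x^3 - 68x^2 + (413/12)x + 49081/108


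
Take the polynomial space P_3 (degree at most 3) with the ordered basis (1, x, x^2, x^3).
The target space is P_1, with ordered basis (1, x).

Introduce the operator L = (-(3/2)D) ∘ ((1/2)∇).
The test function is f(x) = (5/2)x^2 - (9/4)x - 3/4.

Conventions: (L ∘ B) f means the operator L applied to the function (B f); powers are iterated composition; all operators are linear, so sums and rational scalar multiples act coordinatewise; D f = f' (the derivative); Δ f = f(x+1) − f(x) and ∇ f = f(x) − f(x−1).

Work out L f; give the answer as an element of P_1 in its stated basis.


the result is g(x) = -15/4

∇ f = 5x - 19/4
((1/2)∇) f = (5/2)x - 19/8
D ((1/2)∇) f = 5/2
(-(3/2)D) ((1/2)∇) f = -15/4


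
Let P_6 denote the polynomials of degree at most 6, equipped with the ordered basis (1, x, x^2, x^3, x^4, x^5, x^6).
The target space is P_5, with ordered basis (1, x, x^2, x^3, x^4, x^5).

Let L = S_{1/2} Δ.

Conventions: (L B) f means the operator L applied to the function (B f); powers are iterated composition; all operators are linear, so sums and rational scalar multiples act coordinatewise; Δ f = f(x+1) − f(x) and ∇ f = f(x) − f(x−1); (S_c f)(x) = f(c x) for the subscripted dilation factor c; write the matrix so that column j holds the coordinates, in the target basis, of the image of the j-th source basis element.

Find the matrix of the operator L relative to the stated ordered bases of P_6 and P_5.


the matrix is [[0, 1, 1, 1, 1, 1, 1]; [0, 0, 1, 3/2, 2, 5/2, 3]; [0, 0, 0, 3/4, 3/2, 5/2, 15/4]; [0, 0, 0, 0, 1/2, 5/4, 5/2]; [0, 0, 0, 0, 0, 5/16, 15/16]; [0, 0, 0, 0, 0, 0, 3/16]] (rows listed top to bottom)

image of 1: 0
image of x: 1
image of x^2: x + 1
image of x^3: (3/4)x^2 + (3/2)x + 1
image of x^4: (1/2)x^3 + (3/2)x^2 + 2x + 1
image of x^5: (5/16)x^4 + (5/4)x^3 + (5/2)x^2 + (5/2)x + 1
image of x^6: (3/16)x^5 + (15/16)x^4 + (5/2)x^3 + (15/4)x^2 + 3x + 1
each image's coordinates form column j of the matrix


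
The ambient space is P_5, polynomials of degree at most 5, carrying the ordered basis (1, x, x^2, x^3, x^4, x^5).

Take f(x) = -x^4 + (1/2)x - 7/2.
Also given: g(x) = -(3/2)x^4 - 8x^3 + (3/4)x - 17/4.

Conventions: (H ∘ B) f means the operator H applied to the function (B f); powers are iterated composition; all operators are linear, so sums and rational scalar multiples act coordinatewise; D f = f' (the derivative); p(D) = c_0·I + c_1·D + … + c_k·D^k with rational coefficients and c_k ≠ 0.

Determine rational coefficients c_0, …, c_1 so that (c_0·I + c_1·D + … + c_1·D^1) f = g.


p(D) = (3/2)·I + 2·D, i.e. c_0 = 3/2, c_1 = 2

D^0 f = -x^4 + (1/2)x - 7/2
D^1 f = -4x^3 + 1/2
matching coefficients of g against c_0 f + c_1 Df + … from the top degree down determines the c_i
solution: c_0 = 3/2, c_1 = 2


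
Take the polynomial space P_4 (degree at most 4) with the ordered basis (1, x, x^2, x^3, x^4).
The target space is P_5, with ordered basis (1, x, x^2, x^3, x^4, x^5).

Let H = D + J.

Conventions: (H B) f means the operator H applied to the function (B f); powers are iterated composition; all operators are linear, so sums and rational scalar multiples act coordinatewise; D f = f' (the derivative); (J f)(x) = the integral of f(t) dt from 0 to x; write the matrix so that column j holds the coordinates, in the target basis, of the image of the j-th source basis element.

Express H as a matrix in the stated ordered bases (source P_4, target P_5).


image of 1: x
image of x: (1/2)x^2 + 1
image of x^2: (1/3)x^3 + 2x
image of x^3: (1/4)x^4 + 3x^2
image of x^4: (1/5)x^5 + 4x^3
each image's coordinates form column j of the matrix

the matrix is [[0, 1, 0, 0, 0]; [1, 0, 2, 0, 0]; [0, 1/2, 0, 3, 0]; [0, 0, 1/3, 0, 4]; [0, 0, 0, 1/4, 0]; [0, 0, 0, 0, 1/5]] (rows listed top to bottom)


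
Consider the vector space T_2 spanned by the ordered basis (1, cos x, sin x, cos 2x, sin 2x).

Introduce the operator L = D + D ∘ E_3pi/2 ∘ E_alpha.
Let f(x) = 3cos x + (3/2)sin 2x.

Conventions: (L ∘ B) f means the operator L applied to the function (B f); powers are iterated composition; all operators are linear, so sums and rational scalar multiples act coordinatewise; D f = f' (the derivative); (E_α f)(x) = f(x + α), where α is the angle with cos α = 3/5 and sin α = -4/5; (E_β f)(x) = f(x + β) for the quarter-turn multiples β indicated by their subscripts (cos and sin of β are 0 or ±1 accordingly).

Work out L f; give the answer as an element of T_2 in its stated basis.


g(x) = (9/5)cos x - (3/5)sin x + (96/25)cos 2x - (72/25)sin 2x

D f = -3sin x + 3cos 2x
E_alpha f = (9/5)cos x + (12/5)sin x - (36/25)cos 2x - (21/50)sin 2x
E_3pi/2 E_alpha f = -(12/5)cos x + (9/5)sin x + (36/25)cos 2x + (21/50)sin 2x
D E_3pi/2 E_alpha f = (9/5)cos x + (12/5)sin x + (21/25)cos 2x - (72/25)sin 2x
(D + D ∘ E_3pi/2 ∘ E_alpha) f = (9/5)cos x - (3/5)sin x + (96/25)cos 2x - (72/25)sin 2x


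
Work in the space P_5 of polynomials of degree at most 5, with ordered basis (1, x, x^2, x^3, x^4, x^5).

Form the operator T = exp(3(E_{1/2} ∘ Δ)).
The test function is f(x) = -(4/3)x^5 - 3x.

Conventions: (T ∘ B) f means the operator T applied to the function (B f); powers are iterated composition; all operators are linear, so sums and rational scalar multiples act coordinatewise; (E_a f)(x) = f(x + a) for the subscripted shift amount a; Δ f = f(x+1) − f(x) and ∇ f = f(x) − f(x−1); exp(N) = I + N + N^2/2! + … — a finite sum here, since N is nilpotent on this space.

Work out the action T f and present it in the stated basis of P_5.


g(x) = -(4/3)x^5 - 20x^4 - 200x^3 - 1210x^2 - 4303x - 27733/4

order-1 term: -20x^4 - 80x^3 - 130x^2 - 100x - 157/4
order-2 term: -120x^3 - 720x^2 - 1500x - 1080
order-3 term: -360x^2 - 2160x - 3330
order-4 term: -540x - 2160
order-5 term: -324
the series for exp(3(E_{1/2} ∘ Δ)) f terminates at order 5
exp(3(E_{1/2} ∘ Δ)) f = -(4/3)x^5 - 20x^4 - 200x^3 - 1210x^2 - 4303x - 27733/4


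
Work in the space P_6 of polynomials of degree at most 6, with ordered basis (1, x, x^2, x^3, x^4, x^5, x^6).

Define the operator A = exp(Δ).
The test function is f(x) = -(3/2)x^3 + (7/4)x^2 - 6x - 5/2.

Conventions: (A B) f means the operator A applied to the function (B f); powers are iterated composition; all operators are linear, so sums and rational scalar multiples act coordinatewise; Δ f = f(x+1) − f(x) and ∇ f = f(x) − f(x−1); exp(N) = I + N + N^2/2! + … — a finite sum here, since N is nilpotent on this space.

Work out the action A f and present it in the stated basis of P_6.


the image equals g(x) = -(3/2)x^3 - (11/4)x^2 - (23/2)x - 25/2

order-1 term: -(9/2)x^2 - x - 23/4
order-2 term: -(9/2)x - 11/4
order-3 term: -3/2
the series for exp(Δ) f terminates at order 3
exp(Δ) f = -(3/2)x^3 - (11/4)x^2 - (23/2)x - 25/2


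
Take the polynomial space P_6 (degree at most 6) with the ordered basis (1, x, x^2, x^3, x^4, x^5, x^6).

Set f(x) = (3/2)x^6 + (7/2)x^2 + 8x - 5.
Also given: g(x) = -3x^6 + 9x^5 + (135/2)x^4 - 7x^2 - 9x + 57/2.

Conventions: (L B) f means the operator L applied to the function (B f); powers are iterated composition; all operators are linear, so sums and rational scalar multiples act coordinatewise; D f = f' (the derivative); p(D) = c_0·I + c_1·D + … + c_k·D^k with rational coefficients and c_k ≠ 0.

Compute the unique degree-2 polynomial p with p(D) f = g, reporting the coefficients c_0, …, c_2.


D^0 f = (3/2)x^6 + (7/2)x^2 + 8x - 5
D^1 f = 9x^5 + 7x + 8
D^2 f = 45x^4 + 7
matching coefficients of g against c_0 f + c_1 Df + … from the top degree down determines the c_i
solution: c_0 = -2, c_1 = 1, c_2 = 3/2

p(D) = -2·I + D + (3/2)·D^2, i.e. c_0 = -2, c_1 = 1, c_2 = 3/2


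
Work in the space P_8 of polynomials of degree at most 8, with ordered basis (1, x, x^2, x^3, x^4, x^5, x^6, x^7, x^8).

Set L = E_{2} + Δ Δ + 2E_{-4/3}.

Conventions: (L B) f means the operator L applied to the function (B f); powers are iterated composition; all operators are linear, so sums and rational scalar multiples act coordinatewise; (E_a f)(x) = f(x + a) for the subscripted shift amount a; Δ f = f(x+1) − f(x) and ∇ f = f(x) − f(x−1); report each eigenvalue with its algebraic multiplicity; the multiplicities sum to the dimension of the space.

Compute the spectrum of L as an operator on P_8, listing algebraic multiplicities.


λ = 3 (multiplicity 9)

image of 1: 3
image of x: 3x - 2/3
image of x^2: 3x^2 - (4/3)x + 86/9
image of x^3: 3x^3 - 2x^2 + (86/3)x + 250/27
image of x^4: 3x^4 - (8/3)x^3 + (172/3)x^2 + (1000/27)x + 2942/81
image of x^5: 3x^5 - (10/3)x^4 + (860/9)x^3 + (2500/27)x^2 + (14710/81)x + 13018/243
image of x^6: 3x^6 - 4x^5 + (430/3)x^4 + (5000/27)x^3 + (14710/27)x^2 + (26036/81)x + 100046/729
image of x^7: 3x^7 - (14/3)x^6 + (602/3)x^5 + (8750/27)x^4 + (102970/81)x^3 + (91126/81)x^2 + (700322/729)x + 522730/2187
image of x^8: 3x^8 - (16/3)x^7 + (2408/9)x^6 + (14000/27)x^5 + (205940/81)x^4 + (729008/243)x^3 + (2801288/729)x^2 + (4181840/2187)x + 3477182/6561
the matrix is upper triangular; its diagonal is (3, 3, 3, 3, 3, 3, 3, 3, 3)
for a triangular matrix the eigenvalues are the diagonal entries, with algebraic multiplicity their repetition count


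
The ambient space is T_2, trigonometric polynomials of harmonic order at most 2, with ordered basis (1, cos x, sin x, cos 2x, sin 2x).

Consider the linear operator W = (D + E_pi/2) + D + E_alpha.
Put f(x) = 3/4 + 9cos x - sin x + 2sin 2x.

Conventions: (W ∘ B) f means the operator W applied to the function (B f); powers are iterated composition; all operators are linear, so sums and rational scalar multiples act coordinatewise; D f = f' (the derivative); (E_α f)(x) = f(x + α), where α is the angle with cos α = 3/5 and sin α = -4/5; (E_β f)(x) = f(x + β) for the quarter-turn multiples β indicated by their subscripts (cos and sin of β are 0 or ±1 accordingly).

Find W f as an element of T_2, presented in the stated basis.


D f = -cos x - 9sin x + 4cos 2x
E_pi/2 f = 3/4 - cos x - 9sin x - 2sin 2x
(D + E_pi/2) f = 3/4 - 2cos x - 18sin x + 4cos 2x - 2sin 2x
D f = -cos x - 9sin x + 4cos 2x
E_alpha f = 3/4 + (31/5)cos x + (33/5)sin x - (48/25)cos 2x - (14/25)sin 2x
((D + E_pi/2) + D + E_alpha) f = 3/2 + (16/5)cos x - (102/5)sin x + (152/25)cos 2x - (64/25)sin 2x

the image equals g(x) = 3/2 + (16/5)cos x - (102/5)sin x + (152/25)cos 2x - (64/25)sin 2x


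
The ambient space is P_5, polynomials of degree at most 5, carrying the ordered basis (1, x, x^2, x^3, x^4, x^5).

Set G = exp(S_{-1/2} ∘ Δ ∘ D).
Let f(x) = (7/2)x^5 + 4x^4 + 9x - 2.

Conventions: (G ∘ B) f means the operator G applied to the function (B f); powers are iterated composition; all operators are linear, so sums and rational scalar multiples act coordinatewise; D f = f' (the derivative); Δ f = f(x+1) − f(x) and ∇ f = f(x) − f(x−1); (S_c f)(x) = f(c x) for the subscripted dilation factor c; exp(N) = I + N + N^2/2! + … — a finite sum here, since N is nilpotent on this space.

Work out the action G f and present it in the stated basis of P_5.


the result is g(x) = (7/2)x^5 + 4x^4 - (35/4)x^3 + (153/4)x^2 - (295/8)x + 453/8

order-1 term: -(35/4)x^3 + (153/4)x^2 - 59x + 67/2
order-2 term: (105/8)x + 201/8
the series for exp(S_{-1/2} ∘ Δ ∘ D) f terminates at order 2
exp(S_{-1/2} ∘ Δ ∘ D) f = (7/2)x^5 + 4x^4 - (35/4)x^3 + (153/4)x^2 - (295/8)x + 453/8


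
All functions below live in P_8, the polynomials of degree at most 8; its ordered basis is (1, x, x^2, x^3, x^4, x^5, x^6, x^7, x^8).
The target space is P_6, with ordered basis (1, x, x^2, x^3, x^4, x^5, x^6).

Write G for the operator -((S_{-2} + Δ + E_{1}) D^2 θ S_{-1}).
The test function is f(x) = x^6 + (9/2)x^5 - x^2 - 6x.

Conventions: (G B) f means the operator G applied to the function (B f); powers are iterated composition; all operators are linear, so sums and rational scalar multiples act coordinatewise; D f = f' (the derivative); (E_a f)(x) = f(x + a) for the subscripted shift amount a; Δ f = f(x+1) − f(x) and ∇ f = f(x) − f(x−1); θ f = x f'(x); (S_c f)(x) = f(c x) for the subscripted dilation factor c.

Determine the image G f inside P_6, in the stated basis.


g(x) = -3060x^4 - 4590x^3 + 540x^2 + 1260x + 548

S_{-1} f = x^6 - (9/2)x^5 - x^2 + 6x
θ S_{-1} f = 6x^6 - (45/2)x^5 - 2x^2 + 6x
D (θ S_{-1}) f = 36x^5 - (225/2)x^4 - 4x + 6
D D (θ S_{-1}) f = 180x^4 - 450x^3 - 4
S_{-2} D^2 (θ S_{-1}) f = 2880x^4 + 3600x^3 - 4
Δ D^2 (θ S_{-1}) f = 720x^3 - 270x^2 - 630x - 270
E_{1} D^2 (θ S_{-1}) f = 180x^4 + 270x^3 - 270x^2 - 630x - 274
(S_{-2} + Δ + E_{1}) D^2 (θ S_{-1}) f = 3060x^4 + 4590x^3 - 540x^2 - 1260x - 548
(-((S_{-2} + Δ + E_{1}) D^2 θ S_{-1})) f = -3060x^4 - 4590x^3 + 540x^2 + 1260x + 548


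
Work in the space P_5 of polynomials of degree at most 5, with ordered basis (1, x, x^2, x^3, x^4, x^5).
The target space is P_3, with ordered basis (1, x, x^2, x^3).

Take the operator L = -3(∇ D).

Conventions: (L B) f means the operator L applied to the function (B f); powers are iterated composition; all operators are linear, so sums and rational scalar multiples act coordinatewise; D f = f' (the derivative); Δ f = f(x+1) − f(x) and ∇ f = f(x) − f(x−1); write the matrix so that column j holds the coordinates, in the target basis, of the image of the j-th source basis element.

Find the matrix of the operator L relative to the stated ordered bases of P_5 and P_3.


the matrix is [[0, 0, -6, 9, -12, 15]; [0, 0, 0, -18, 36, -60]; [0, 0, 0, 0, -36, 90]; [0, 0, 0, 0, 0, -60]] (rows listed top to bottom)

image of 1: 0
image of x: 0
image of x^2: -6
image of x^3: -18x + 9
image of x^4: -36x^2 + 36x - 12
image of x^5: -60x^3 + 90x^2 - 60x + 15
each image's coordinates form column j of the matrix


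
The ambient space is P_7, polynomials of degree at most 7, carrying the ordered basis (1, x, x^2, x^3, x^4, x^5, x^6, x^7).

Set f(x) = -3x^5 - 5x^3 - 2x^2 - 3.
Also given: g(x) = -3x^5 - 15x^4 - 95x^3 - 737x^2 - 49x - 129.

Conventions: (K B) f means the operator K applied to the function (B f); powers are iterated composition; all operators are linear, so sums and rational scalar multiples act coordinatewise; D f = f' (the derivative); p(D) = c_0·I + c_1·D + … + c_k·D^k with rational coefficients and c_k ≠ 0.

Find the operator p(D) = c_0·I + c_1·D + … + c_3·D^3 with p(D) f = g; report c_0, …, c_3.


D^0 f = -3x^5 - 5x^3 - 2x^2 - 3
D^1 f = -15x^4 - 15x^2 - 4x
D^2 f = -60x^3 - 30x - 4
D^3 f = -180x^2 - 30
matching coefficients of g against c_0 f + c_1 Df + … from the top degree down determines the c_i
solution: c_0 = 1, c_1 = 1, c_2 = 3/2, c_3 = 4

p(D) = I + D + (3/2)·D^2 + 4·D^3, i.e. c_0 = 1, c_1 = 1, c_2 = 3/2, c_3 = 4


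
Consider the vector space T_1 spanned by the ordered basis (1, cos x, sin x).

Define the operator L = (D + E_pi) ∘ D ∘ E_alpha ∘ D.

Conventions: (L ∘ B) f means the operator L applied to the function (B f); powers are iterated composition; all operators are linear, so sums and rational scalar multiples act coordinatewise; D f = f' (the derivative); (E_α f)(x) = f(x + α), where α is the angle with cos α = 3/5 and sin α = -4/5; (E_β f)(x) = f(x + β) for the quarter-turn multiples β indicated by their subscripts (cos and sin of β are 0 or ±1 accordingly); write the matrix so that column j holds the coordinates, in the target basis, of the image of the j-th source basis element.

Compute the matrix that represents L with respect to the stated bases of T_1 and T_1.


image of 1: 0
image of cos x: -(1/5)cos x + (7/5)sin x
image of sin x: -(7/5)cos x - (1/5)sin x
each image's coordinates form column j of the matrix

the matrix is [[0, 0, 0]; [0, -1/5, -7/5]; [0, 7/5, -1/5]] (rows listed top to bottom)


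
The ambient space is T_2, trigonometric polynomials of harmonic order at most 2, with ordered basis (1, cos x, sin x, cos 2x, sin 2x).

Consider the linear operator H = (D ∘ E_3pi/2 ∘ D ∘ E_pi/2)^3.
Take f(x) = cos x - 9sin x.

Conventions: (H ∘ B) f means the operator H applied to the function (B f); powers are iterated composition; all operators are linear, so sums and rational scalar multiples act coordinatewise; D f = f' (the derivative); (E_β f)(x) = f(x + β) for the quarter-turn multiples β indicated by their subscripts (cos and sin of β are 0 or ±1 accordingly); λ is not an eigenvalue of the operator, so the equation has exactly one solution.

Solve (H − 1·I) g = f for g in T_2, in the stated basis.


write g with unknown coordinates in the stated basis and equate coefficients in (H − 1·I) g = f
solving from the highest basis element down gives g = -(1/2)cos x + (9/2)sin x
check: H g = (1/2)cos x - (9/2)sin x
so H g − 1·g = cos x - 9sin x = f ✓

the result is g(x) = -(1/2)cos x + (9/2)sin x


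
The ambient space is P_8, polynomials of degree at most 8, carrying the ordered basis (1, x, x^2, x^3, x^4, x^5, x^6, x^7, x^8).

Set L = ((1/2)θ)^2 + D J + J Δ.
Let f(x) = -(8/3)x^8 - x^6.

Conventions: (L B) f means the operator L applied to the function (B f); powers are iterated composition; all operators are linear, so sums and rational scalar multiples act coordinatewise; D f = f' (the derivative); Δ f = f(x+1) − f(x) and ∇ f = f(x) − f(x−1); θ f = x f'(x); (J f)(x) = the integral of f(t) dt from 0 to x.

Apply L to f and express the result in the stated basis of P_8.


the result is g(x) = -48x^8 - (32/3)x^7 - (323/9)x^6 - (121/3)x^5 - (127/3)x^4 - (269/9)x^3 - (41/3)x^2 - (11/3)x

θ f = -(64/3)x^8 - 6x^6
((1/2)θ) f = -(32/3)x^8 - 3x^6
θ ((1/2)θ) f = -(256/3)x^8 - 18x^6
((1/2)θ) ((1/2)θ) f = -(128/3)x^8 - 9x^6
J f = -(8/27)x^9 - (1/7)x^7
D J f = -(8/3)x^8 - x^6
Δ f = -(64/3)x^7 - (224/3)x^6 - (466/3)x^5 - (605/3)x^4 - (508/3)x^3 - (269/3)x^2 - (82/3)x - 11/3
J Δ f = -(8/3)x^8 - (32/3)x^7 - (233/9)x^6 - (121/3)x^5 - (127/3)x^4 - (269/9)x^3 - (41/3)x^2 - (11/3)x
(((1/2)θ)^2 + D J + J Δ) f = -48x^8 - (32/3)x^7 - (323/9)x^6 - (121/3)x^5 - (127/3)x^4 - (269/9)x^3 - (41/3)x^2 - (11/3)x


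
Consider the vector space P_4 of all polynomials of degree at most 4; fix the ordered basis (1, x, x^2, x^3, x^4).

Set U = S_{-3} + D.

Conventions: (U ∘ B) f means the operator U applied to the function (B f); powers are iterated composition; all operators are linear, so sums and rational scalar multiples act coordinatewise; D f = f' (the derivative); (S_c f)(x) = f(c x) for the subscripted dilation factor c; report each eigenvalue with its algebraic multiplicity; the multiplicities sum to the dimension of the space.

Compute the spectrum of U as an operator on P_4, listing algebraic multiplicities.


λ = -27 (multiplicity 1), λ = -3 (multiplicity 1), λ = 1 (multiplicity 1), λ = 9 (multiplicity 1), λ = 81 (multiplicity 1)

image of 1: 1
image of x: -3x + 1
image of x^2: 9x^2 + 2x
image of x^3: -27x^3 + 3x^2
image of x^4: 81x^4 + 4x^3
the matrix is upper triangular; its diagonal is (1, -3, 9, -27, 81)
for a triangular matrix the eigenvalues are the diagonal entries, with algebraic multiplicity their repetition count


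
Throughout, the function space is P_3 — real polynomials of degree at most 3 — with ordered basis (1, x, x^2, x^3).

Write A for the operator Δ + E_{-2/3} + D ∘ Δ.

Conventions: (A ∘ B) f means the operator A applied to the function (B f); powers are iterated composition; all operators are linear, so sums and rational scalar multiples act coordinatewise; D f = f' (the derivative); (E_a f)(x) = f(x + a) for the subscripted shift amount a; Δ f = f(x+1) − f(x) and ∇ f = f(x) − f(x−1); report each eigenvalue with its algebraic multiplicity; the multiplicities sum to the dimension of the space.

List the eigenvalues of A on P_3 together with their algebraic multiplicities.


image of 1: 1
image of x: x + 1/3
image of x^2: x^2 + (2/3)x + 31/9
image of x^3: x^3 + x^2 + (31/3)x + 100/27
the matrix is upper triangular; its diagonal is (1, 1, 1, 1)
for a triangular matrix the eigenvalues are the diagonal entries, with algebraic multiplicity their repetition count

λ = 1 (multiplicity 4)


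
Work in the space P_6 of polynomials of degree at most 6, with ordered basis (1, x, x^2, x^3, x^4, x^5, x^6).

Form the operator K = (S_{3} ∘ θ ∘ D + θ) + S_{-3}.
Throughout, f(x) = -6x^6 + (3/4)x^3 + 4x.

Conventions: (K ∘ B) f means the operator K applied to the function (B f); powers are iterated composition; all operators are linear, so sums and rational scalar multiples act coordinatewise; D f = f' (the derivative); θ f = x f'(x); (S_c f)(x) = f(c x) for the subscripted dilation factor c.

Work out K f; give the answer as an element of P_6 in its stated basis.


D f = -36x^5 + (9/4)x^2 + 4
θ D f = -180x^5 + (9/2)x^2
S_{3} θ D f = -43740x^5 + (81/2)x^2
θ f = -36x^6 + (9/4)x^3 + 4x
(S_{3} ∘ θ ∘ D + θ) f = -36x^6 - 43740x^5 + (9/4)x^3 + (81/2)x^2 + 4x
S_{-3} f = -4374x^6 - (81/4)x^3 - 12x
((S_{3} ∘ θ ∘ D + θ) + S_{-3}) f = -4410x^6 - 43740x^5 - 18x^3 + (81/2)x^2 - 8x

the result is g(x) = -4410x^6 - 43740x^5 - 18x^3 + (81/2)x^2 - 8x


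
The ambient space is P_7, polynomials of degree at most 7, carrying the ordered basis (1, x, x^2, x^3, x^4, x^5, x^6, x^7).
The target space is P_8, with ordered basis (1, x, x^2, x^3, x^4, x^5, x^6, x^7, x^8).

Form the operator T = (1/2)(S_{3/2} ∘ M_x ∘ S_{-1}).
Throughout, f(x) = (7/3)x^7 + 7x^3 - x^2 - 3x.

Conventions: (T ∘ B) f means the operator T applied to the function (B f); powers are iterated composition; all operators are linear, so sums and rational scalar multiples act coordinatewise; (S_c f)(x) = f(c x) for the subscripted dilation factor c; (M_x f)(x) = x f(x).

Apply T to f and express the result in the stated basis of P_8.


S_{-1} f = -(7/3)x^7 - 7x^3 - x^2 + 3x
M_x S_{-1} f = -(7/3)x^8 - 7x^4 - x^3 + 3x^2
S_{3/2} M_x S_{-1} f = -(15309/256)x^8 - (567/16)x^4 - (27/8)x^3 + (27/4)x^2
((1/2)(S_{3/2} ∘ M_x ∘ S_{-1})) f = -(15309/512)x^8 - (567/32)x^4 - (27/16)x^3 + (27/8)x^2

the image equals g(x) = -(15309/512)x^8 - (567/32)x^4 - (27/16)x^3 + (27/8)x^2


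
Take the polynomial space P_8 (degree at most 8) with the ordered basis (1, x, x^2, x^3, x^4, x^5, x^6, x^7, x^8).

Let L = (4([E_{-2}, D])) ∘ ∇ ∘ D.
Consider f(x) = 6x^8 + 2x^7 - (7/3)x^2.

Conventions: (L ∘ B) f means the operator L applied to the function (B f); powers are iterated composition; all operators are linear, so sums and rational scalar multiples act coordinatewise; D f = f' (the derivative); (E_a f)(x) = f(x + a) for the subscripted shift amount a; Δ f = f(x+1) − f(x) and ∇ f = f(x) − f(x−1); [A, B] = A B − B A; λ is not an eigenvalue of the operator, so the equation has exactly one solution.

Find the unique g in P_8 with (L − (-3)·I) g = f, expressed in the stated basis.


write g with unknown coordinates in the stated basis and equate coefficients in (L − (-3)·I) g = f
solving from the highest basis element down gives g = 2x^8 + (2/3)x^7 - (7/9)x^2
check: L g = 0
so L g − (-3)·g = 6x^8 + 2x^7 - (7/3)x^2 = f ✓

g(x) = 2x^8 + (2/3)x^7 - (7/9)x^2


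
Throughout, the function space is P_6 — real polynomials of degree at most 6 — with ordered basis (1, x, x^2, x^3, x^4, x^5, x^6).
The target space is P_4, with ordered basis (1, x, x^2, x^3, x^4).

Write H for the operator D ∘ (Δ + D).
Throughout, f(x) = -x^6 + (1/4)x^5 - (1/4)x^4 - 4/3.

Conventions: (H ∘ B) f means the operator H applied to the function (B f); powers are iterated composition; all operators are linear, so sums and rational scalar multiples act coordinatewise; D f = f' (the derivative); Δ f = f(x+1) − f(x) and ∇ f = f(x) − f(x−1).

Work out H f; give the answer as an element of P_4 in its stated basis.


the image equals g(x) = -60x^4 - 50x^3 - (117/2)x^2 - 28x - 23/4

Δ f = -6x^5 - (55/4)x^4 - (37/2)x^3 - 14x^2 - (23/4)x - 1
D f = -6x^5 + (5/4)x^4 - x^3
(Δ + D) f = -12x^5 - (25/2)x^4 - (39/2)x^3 - 14x^2 - (23/4)x - 1
D (Δ + D) f = -60x^4 - 50x^3 - (117/2)x^2 - 28x - 23/4


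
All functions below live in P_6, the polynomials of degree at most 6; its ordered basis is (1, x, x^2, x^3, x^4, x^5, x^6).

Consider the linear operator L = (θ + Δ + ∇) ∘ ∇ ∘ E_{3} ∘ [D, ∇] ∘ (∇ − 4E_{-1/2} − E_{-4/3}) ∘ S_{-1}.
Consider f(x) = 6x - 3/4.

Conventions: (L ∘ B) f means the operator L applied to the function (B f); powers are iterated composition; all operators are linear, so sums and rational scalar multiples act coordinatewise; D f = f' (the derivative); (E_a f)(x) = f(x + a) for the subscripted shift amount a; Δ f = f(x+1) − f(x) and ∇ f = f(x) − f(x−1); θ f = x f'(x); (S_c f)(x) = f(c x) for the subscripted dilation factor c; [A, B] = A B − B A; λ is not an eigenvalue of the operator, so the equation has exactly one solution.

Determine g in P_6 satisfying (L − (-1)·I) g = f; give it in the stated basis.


the image equals g(x) = 6x - 3/4

write g with unknown coordinates in the stated basis and equate coefficients in (L − (-1)·I) g = f
solving from the highest basis element down gives g = 6x - 3/4
check: L g = 0
so L g − (-1)·g = 6x - 3/4 = f ✓


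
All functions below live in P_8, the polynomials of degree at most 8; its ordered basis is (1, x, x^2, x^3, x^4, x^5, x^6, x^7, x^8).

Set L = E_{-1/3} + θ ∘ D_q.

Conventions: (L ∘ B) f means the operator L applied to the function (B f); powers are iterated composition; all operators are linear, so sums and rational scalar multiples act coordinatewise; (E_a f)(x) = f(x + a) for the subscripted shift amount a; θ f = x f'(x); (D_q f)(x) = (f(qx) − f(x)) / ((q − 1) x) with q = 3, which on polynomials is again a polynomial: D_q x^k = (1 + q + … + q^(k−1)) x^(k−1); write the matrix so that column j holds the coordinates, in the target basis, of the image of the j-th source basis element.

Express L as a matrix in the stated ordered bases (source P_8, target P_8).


the matrix is [[1, -1/3, 1/9, -1/27, 1/81, -1/243, 1/729, -1/2187, 1/6561]; [0, 1, 10/3, 1/3, -4/27, 5/81, -2/81, 7/729, -8/2187]; [0, 0, 1, 25, 2/3, -10/27, 5/27, -7/81, 28/729]; [0, 0, 0, 1, 356/3, 10/9, -20/27, 35/81, -56/243]; [0, 0, 0, 0, 1, 1447/3, 5/3, -35/27, 70/81]; [0, 0, 0, 0, 0, 1, 1818, 7/3, -56/27]; [0, 0, 0, 0, 0, 0, 1, 19667/3, 28/9]; [0, 0, 0, 0, 0, 0, 0, 1, 68872/3]; [0, 0, 0, 0, 0, 0, 0, 0, 1]] (rows listed top to bottom)

image of 1: 1
image of x: x - 1/3
image of x^2: x^2 + (10/3)x + 1/9
image of x^3: x^3 + 25x^2 + (1/3)x - 1/27
image of x^4: x^4 + (356/3)x^3 + (2/3)x^2 - (4/27)x + 1/81
image of x^5: x^5 + (1447/3)x^4 + (10/9)x^3 - (10/27)x^2 + (5/81)x - 1/243
image of x^6: x^6 + 1818x^5 + (5/3)x^4 - (20/27)x^3 + (5/27)x^2 - (2/81)x + 1/729
image of x^7: x^7 + (19667/3)x^6 + (7/3)x^5 - (35/27)x^4 + (35/81)x^3 - (7/81)x^2 + (7/729)x - 1/2187
image of x^8: x^8 + (68872/3)x^7 + (28/9)x^6 - (56/27)x^5 + (70/81)x^4 - (56/243)x^3 + (28/729)x^2 - (8/2187)x + 1/6561
each image's coordinates form column j of the matrix
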